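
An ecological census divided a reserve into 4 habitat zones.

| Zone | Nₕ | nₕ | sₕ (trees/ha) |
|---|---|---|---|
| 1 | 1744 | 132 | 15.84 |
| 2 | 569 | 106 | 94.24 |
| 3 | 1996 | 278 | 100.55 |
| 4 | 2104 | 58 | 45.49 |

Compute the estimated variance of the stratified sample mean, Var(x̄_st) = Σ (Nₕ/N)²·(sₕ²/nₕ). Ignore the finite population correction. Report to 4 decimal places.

N = 6413. Term for each stratum: Wₕ²sₕ²/nₕ.
Var(x̄_st) = 0.1405746 + 0.6595789 + 3.5230430 + 3.8403683 = 8.1635648 → 8.1636.

8.1636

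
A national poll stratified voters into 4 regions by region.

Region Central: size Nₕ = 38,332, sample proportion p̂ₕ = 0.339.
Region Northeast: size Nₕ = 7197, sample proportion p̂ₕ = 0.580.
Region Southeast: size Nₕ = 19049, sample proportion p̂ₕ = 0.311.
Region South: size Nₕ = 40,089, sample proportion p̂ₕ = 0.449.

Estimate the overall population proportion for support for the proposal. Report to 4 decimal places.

N = 38332 + 7197 + 19049 + 40089 = 104667.
Overall proportion = Σ (Nₕ/N)·p̂ₕ.
Σ Nₕp̂ₕ = 12994.548 + 4174.26 + 5924.239 + 17999.961 = 41093.008.
41093.008 / 104667 = 0.392607... → 0.3926.

0.3926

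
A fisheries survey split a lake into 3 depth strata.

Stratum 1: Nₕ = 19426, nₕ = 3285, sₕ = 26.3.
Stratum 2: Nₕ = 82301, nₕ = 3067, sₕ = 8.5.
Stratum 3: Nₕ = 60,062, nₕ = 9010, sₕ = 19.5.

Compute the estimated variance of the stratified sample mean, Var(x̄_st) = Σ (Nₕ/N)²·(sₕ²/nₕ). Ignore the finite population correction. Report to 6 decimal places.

N = 161789; Wₕ = Nₕ/N.
stratum 1: (19426/161789)²·26.3²/3285 = 0.003035603
stratum 2: (82301/161789)²·8.5²/3067 = 0.006095879
stratum 3: (60062/161789)²·19.5²/9010 = 0.005816290
Sum = 0.014947771 → 0.014948.

0.014948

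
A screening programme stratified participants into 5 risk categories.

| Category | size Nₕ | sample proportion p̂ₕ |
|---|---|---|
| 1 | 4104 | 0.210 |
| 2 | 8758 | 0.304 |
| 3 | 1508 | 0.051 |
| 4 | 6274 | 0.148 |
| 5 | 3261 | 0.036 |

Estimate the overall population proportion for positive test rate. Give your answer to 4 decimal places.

0.1944

Wₕ = Nₕ/N with N = 23905: 0.1717, 0.3664, 0.0631, 0.2625, 0.1364.
p̂_st = 0.1717·0.210 + 0.3664·0.304 + 0.0631·0.051 + 0.2625·0.148 + 0.1364·0.036 ≈ 0.194400... → 0.1944.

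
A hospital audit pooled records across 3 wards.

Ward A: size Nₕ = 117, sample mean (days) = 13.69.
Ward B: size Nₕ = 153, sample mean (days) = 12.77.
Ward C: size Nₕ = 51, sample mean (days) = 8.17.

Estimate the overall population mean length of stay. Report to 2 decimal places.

12.37

N = 117 + 153 + 51 = 321.
Weight each subgroup mean by Nₕ/N and sum.
Σ Nₕx̄ₕ = 117·13.69 + 153·12.77 + 51·8.17 = 1601.73 + 1953.81 + 416.67 = 3972.21.
Divide by N: 3972.21 / 321 = 12.3745... → 12.37.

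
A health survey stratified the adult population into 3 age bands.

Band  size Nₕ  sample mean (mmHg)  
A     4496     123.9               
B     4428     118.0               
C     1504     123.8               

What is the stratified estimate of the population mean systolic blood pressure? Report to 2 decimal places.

121.38

N = 10428; weights Wₕ = Nₕ/N = (0.4311, 0.4246, 0.1442).
x̄_st = Σ Wₕ·x̄ₕ = 0.4311·123.9 + 0.4246·118.0 + 0.1442·123.8 ≈ 121.3803...
→ 121.38.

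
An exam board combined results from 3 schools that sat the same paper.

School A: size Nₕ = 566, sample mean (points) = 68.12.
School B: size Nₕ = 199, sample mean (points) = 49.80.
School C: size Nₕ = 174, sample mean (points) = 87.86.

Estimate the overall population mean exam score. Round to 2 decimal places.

67.90

N = 566 + 199 + 174 = 939.
The stratified mean weights each stratum mean by its population share Nₕ/N.
Σ Nₕx̄ₕ = 566·68.12 + 199·49.80 + 174·87.86 = 38555.92 + 9910.2 + 15287.64 = 63753.76.
Divide by N: 63753.76 / 939 = 67.8954... → 67.90.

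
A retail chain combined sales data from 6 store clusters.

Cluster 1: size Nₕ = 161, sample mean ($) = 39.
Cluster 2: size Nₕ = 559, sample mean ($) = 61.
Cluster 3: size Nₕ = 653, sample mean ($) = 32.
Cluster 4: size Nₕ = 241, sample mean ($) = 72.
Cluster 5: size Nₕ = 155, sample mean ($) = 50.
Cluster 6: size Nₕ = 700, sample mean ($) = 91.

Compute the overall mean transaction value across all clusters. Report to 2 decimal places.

N = 2469; weights Wₕ = Nₕ/N = (0.0652, 0.2264, 0.2645, 0.0976, 0.0628, 0.2835).
x̄_st = Σ Wₕ·x̄ₕ = 0.0652·39 + 0.2264·61 + 0.2645·32 + 0.0976·72 + 0.0628·50 + 0.2835·91 ≈ 60.7841...
→ 60.78.

60.78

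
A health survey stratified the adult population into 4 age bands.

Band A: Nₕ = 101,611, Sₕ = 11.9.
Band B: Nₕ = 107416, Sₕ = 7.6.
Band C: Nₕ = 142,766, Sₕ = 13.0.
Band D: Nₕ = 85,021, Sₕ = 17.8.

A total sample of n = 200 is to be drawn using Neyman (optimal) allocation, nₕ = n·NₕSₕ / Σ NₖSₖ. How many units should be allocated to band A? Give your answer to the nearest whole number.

45

A: NₕSₕ = 101611·11.9 = 1209170.9
B: NₕSₕ = 107416·7.6 = 816361.6
C: NₕSₕ = 142766·13.0 = 1855958
D: NₕSₕ = 85021·17.8 = 1513373.8
Σ NₕSₕ = 5394864.3.
n_A = 200·1209170.9/5394864.3 = 44.827... → 45.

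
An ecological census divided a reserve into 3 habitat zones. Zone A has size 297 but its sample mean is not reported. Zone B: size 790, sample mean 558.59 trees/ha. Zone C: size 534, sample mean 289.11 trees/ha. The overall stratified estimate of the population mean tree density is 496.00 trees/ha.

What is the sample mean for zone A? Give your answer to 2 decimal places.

701.50

Σ Nₕx̄ₕ = N·μ, so 297·x̄_A = 1621·496.00 − (790·558.59 + 534·289.11).
= 804016 − 595670.84 = 208345.16.
x̄_A = 208345.16 / 297 = 701.4989... → 701.50.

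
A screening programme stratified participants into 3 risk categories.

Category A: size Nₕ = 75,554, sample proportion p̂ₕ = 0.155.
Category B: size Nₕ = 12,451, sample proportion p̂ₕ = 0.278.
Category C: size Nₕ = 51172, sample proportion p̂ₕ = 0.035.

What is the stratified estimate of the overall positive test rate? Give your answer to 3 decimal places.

0.122

N = 75554 + 12451 + 51172 = 139177.
Overall proportion = Σ (Nₕ/N)·p̂ₕ.
Σ Nₕp̂ₕ = 11710.87 + 3461.378 + 1791.02 = 16963.268.
16963.268 / 139177 = 0.12188... → 0.122.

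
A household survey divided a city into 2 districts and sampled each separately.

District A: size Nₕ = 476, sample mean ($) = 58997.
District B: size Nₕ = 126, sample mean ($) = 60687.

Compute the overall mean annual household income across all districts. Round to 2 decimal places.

N = 476 + 126 = 602.
Weight each subgroup mean by Nₕ/N and sum.
Σ Nₕx̄ₕ = 476·58997 + 126·60687 = 28082572 + 7646562 = 35729134.
Divide by N: 35729134 / 602 = 59350.7209... → 59350.72.

59350.72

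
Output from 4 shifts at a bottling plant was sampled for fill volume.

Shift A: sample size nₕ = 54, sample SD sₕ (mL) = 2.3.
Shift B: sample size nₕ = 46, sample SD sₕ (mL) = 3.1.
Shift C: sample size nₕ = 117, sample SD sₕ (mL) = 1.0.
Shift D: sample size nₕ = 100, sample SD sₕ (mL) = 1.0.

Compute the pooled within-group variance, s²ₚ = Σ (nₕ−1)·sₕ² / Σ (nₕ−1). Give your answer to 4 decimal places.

Degrees of freedom: 53 + 45 + 116 + 99 = 313.
Σ(nₕ−1)sₕ² = 53·5.29 + 45·9.61 + 116·1 + 99·1 = 927.82.
s²ₚ = 927.82 / 313 = 2.964281... → 2.9643.

2.9643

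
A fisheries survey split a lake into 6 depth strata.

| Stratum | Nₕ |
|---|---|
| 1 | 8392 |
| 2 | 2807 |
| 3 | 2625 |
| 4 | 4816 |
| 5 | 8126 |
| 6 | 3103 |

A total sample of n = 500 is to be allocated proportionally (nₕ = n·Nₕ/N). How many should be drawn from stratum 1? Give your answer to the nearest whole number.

140

Share of stratum 1 = 8392/29869 = 0.28096.
Allocate 500 × 0.28096 = 140.480... → 140.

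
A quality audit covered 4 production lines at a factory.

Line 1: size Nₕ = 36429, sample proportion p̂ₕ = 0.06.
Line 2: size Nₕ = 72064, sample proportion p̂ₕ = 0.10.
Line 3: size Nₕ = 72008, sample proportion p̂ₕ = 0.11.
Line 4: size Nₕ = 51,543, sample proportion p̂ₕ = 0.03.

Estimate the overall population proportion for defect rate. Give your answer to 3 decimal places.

0.081

Wₕ = Nₕ/N with N = 232044: 0.1570, 0.3106, 0.3103, 0.2221.
p̂_st = 0.1570·0.06 + 0.3106·0.10 + 0.3103·0.11 + 0.2221·0.03 ≈ 0.08127... → 0.081.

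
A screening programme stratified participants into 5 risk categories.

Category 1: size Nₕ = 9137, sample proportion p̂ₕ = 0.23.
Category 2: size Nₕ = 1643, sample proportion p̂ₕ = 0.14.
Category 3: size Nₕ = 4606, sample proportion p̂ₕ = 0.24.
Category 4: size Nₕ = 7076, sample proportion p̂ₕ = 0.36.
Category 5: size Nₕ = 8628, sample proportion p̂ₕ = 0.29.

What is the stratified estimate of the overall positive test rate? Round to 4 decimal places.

N = 9137 + 1643 + 4606 + 7076 + 8628 = 31090.
Overall proportion = Σ (Nₕ/N)·p̂ₕ.
Σ Nₕp̂ₕ = 2101.51 + 230.02 + 1105.44 + 2547.36 + 2502.12 = 8486.45.
8486.45 / 31090 = 0.272964... → 0.2730.

0.2730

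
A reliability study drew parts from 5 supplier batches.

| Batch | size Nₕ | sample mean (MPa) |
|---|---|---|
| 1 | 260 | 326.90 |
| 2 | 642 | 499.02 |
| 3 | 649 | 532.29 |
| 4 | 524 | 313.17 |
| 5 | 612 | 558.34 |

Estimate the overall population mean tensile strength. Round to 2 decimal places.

467.67

N = 2687; weights Wₕ = Nₕ/N = (0.0968, 0.2389, 0.2415, 0.1950, 0.2278).
x̄_st = Σ Wₕ·x̄ₕ = 0.0968·326.90 + 0.2389·499.02 + 0.2415·532.29 + 0.1950·313.17 + 0.2278·558.34 ≈ 467.6689...
→ 467.67.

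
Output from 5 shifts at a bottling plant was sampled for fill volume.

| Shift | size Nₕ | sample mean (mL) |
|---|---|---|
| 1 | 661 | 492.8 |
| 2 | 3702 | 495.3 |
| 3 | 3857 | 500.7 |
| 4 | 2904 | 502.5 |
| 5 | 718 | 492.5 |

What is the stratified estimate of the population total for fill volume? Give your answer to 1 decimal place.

5903416.3

1: 661·492.8 = 325740.8
2: 3702·495.3 = 1833600.6
3: 3857·500.7 = 1931199.9
4: 2904·502.5 = 1459260
5: 718·492.5 = 353615
τ̂ = Σ Nₕx̄ₕ = 5903416.3.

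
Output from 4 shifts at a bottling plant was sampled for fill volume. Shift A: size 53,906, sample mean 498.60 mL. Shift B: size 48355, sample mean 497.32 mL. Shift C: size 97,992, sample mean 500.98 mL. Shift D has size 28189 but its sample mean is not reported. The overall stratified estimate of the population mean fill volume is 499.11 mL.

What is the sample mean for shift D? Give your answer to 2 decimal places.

496.66

Σ Nₕx̄ₕ = N·μ, so 28189·x̄_D = 228442·499.11 − (53906·498.60 + 48355·497.32 + 97992·500.98).
= 114017686.62 − 100017472.36 = 14000214.26.
x̄_D = 14000214.26 / 28189 = 496.6552... → 496.66.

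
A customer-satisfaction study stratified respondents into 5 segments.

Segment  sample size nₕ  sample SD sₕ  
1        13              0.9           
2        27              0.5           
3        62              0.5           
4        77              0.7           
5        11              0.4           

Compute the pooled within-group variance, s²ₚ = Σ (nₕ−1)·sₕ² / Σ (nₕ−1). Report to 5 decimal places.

0.38005

Degrees of freedom: 12 + 26 + 61 + 76 + 10 = 185.
Σ(nₕ−1)sₕ² = 12·0.81 + 26·0.25 + 61·0.25 + 76·0.49 + 10·0.16 = 70.31.
s²ₚ = 70.31 / 185 = 0.3800541... → 0.38005.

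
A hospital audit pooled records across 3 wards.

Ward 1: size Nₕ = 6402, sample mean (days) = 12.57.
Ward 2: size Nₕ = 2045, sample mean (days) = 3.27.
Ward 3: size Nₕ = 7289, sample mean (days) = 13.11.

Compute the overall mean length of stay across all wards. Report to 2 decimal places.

N = 15736; weights Wₕ = Nₕ/N = (0.4068, 0.1300, 0.4632).
x̄_st = Σ Wₕ·x̄ₕ = 0.4068·12.57 + 0.1300·3.27 + 0.4632·13.11 ≈ 11.6115...
→ 11.61.

11.61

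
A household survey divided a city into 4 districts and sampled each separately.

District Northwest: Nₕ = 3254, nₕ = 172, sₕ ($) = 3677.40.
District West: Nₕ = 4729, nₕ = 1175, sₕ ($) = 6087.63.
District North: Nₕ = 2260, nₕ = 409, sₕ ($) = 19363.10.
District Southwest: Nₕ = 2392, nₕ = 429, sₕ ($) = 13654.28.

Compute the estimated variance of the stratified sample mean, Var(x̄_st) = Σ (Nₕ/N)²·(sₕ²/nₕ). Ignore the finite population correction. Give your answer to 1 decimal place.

54537.6

N = 12635; Wₕ = Nₕ/N.
district Northwest: (3254/12635)²·3677.40²/172 = 5214.8029
district West: (4729/12635)²·6087.63²/1175 = 4418.2142
district North: (2260/12635)²·19363.10²/409 = 29328.7028
district Southwest: (2392/12635)²·13654.28²/429 = 15575.8650
Sum = 54537.5849 → 54537.6.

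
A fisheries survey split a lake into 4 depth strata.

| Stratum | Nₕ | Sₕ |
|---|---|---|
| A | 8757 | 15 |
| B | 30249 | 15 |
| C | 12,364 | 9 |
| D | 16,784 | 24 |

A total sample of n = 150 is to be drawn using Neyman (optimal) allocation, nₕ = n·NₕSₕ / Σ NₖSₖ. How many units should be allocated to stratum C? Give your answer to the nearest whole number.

Σ NₕSₕ = 8757·15 + 30249·15 + 12364·9 + 16784·24 = 1099182.
Share for C: 111276/1099182 = 0.10124.
n_C = 150 × 0.10124 = 15.185... → 15.

15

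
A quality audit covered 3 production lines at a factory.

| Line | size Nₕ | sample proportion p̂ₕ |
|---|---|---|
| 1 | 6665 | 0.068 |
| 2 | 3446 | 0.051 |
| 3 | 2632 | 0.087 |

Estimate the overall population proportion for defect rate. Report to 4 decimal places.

0.0673

N = 6665 + 3446 + 2632 = 12743.
Overall proportion = Σ (Nₕ/N)·p̂ₕ.
Σ Nₕp̂ₕ = 453.22 + 175.746 + 228.984 = 857.95.
857.95 / 12743 = 0.067327... → 0.0673.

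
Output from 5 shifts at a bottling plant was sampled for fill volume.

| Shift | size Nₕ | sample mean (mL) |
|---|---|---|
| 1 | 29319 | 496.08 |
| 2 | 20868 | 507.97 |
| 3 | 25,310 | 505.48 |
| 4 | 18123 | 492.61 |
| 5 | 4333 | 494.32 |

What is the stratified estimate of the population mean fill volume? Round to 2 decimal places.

500.32

N = 29319 + 20868 + 25310 + 18123 + 4333 = 97953.
The stratified mean weights each stratum mean by its population share Nₕ/N.
Σ Nₕx̄ₕ = 29319·496.08 + 20868·507.97 + 25310·505.48 + 18123·492.61 + 4333·494.32 = 14544569.52 + 10600317.96 + 12793698.8 + 8927571.03 + 2141888.56 = 49008045.87.
Divide by N: 49008045.87 / 97953 = 500.3221... → 500.32.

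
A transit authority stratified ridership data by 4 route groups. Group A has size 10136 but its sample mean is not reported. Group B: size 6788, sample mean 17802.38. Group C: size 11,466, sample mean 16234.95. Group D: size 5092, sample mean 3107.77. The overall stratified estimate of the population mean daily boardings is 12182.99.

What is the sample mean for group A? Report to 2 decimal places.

Σ Nₕx̄ₕ = N·μ, so 10136·x̄_A = 33482·12182.99 − (6788·17802.38 + 11466·16234.95 + 5092·3107.77).
= 407910871.18 − 322817256.98 = 85093614.2.
x̄_A = 85093614.2 / 10136 = 8395.1869... → 8395.19.

8395.19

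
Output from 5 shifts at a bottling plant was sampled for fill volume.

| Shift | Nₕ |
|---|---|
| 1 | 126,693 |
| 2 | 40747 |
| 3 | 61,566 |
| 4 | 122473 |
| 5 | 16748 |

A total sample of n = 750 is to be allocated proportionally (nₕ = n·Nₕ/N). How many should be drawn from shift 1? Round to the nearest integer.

Share of shift 1 = 126693/368227 = 0.34406.
Allocate 750 × 0.34406 = 258.047... → 258.

258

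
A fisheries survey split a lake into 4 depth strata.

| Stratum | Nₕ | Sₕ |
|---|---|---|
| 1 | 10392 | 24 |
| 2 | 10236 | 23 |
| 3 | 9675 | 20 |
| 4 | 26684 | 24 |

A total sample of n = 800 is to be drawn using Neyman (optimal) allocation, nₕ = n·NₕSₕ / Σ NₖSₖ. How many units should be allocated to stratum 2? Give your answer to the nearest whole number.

Σ NₕSₕ = 10392·24 + 10236·23 + 9675·20 + 26684·24 = 1318752.
Share for 2: 235428/1318752 = 0.17852.
n_2 = 800 × 0.17852 = 142.819... → 143.

143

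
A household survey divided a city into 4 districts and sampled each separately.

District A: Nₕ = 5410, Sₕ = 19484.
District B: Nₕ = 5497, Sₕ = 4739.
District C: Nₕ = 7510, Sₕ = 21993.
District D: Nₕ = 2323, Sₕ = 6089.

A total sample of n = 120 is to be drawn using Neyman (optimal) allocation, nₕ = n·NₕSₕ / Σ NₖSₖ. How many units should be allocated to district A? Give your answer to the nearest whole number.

Σ NₕSₕ = 5410·19484 + 5497·4739 + 7510·21993 + 2323·6089 = 310770900.
Share for A: 105408440/310770900 = 0.33918.
n_A = 120 × 0.33918 = 40.702... → 41.

41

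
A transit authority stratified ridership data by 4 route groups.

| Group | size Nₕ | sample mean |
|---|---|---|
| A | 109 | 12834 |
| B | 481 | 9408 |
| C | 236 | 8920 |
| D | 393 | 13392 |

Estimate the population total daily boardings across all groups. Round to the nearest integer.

13292330

Population total = Σ Nₕ·x̄ₕ (each stratum's size times its mean).
109·12834 + 481·9408 + 236·8920 + 393·13392 = 1398906 + 4525248 + 2105120 + 5263056 = 13292330.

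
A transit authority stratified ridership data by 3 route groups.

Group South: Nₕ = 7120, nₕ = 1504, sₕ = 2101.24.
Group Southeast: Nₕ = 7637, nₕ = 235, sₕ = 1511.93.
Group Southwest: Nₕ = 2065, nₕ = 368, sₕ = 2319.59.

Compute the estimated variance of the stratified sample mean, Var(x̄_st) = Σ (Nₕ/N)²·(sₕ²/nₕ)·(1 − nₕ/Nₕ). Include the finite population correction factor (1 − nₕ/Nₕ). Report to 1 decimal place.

N = 16822. Term for each stratum: Wₕ²sₕ²/nₕ·(1−nₕ/Nₕ).
Var(x̄_st) = 414.8158 + 1943.1759 + 181.0595 = 2539.0512 → 2539.1.

2539.1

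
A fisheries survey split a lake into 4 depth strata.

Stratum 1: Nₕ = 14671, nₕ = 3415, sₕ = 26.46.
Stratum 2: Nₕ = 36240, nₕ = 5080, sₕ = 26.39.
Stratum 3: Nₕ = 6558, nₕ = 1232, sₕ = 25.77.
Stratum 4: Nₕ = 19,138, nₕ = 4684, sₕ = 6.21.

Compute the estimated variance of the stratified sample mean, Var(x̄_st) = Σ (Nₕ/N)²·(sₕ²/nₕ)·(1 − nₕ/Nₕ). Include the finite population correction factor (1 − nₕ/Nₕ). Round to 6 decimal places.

0.035744

N = 76607; Wₕ = Nₕ/N.
stratum 1: (14671/76607)²·26.46²/3415·(1 − 3415/14671) = 0.005768938
stratum 2: (36240/76607)²·26.39²/5080·(1 − 5080/36240) = 0.026379332
stratum 3: (6558/76607)²·25.77²/1232·(1 − 1232/6558) = 0.003208144
stratum 4: (19138/76607)²·6.21²/4684·(1 − 4684/19138) = 0.000388074
Sum = 0.035744487 → 0.035744.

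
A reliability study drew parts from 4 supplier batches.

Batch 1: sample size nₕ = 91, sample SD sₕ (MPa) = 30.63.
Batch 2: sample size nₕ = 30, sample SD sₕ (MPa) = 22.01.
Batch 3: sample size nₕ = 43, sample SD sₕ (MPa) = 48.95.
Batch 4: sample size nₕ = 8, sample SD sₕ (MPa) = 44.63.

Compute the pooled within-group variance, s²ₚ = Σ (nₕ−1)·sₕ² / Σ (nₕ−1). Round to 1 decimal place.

1268.2

1: (91−1)·30.63² = 90·938.1969 = 84437.721
2: (30−1)·22.01² = 29·484.4401 = 14048.7629
3: (43−1)·48.95² = 42·2396.1025 = 100636.305
4: (8−1)·44.63² = 7·1991.8369 = 13942.8583
Numerator = 213065.6472; denominator = Σ(nₕ−1) = 168.
s²ₚ = 213065.6472/168 = 1268.248... → 1268.2.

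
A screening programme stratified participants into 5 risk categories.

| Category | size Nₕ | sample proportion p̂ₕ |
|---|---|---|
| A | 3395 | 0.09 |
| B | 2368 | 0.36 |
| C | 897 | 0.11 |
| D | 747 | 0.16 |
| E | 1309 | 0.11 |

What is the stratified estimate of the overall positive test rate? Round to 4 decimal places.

N = 3395 + 2368 + 897 + 747 + 1309 = 8716.
Overall proportion = Σ (Nₕ/N)·p̂ₕ.
Σ Nₕp̂ₕ = 305.55 + 852.48 + 98.67 + 119.52 + 143.99 = 1520.21.
1520.21 / 8716 = 0.174416... → 0.1744.

0.1744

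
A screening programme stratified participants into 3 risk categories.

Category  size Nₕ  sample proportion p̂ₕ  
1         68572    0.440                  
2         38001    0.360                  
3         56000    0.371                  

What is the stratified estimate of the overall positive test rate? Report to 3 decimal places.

0.398

Wₕ = Nₕ/N with N = 162573: 0.4218, 0.2337, 0.3445.
p̂_st = 0.4218·0.440 + 0.2337·0.360 + 0.3445·0.371 ≈ 0.39753... → 0.398.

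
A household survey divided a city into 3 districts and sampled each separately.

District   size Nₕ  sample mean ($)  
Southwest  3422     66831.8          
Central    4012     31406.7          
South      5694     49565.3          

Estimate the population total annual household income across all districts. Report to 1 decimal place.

Southwest: 3422·66831.8 = 228698419.6
Central: 4012·31406.7 = 126003680.4
South: 5694·49565.3 = 282224818.2
τ̂ = Σ Nₕx̄ₕ = 636926918.2.

636926918.2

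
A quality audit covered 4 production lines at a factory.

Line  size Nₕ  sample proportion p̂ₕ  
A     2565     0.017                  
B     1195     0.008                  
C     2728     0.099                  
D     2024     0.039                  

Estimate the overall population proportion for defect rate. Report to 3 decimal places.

N = 2565 + 1195 + 2728 + 2024 = 8512.
Overall proportion = Σ (Nₕ/N)·p̂ₕ.
Σ Nₕp̂ₕ = 43.605 + 9.56 + 270.072 + 78.936 = 402.173.
402.173 / 8512 = 0.04725... → 0.047.

0.047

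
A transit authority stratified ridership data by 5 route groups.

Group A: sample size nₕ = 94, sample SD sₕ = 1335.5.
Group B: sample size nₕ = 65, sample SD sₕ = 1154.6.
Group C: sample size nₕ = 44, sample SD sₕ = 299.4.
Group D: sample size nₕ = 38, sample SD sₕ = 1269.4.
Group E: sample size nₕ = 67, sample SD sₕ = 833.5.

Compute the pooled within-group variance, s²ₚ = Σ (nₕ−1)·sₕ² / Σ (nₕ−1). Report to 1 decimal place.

1189824.1

Degrees of freedom: 93 + 64 + 43 + 37 + 66 = 303.
Σ(nₕ−1)sₕ² = 93·1783560.25 + 64·1333101.16 + 43·89640.36 + 37·1611376.36 + 66·694722.25 = 360516706.79.
s²ₚ = 360516706.79 / 303 = 1189824.115... → 1189824.1.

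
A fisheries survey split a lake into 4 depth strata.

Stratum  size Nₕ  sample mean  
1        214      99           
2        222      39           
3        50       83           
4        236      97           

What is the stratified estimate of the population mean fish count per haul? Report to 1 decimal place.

78.8

N = 214 + 222 + 50 + 236 = 722.
Weight each subgroup mean by Nₕ/N and sum.
Σ Nₕx̄ₕ = 214·99 + 222·39 + 50·83 + 236·97 = 21186 + 8658 + 4150 + 22892 = 56886.
Divide by N: 56886 / 722 = 78.789... → 78.8.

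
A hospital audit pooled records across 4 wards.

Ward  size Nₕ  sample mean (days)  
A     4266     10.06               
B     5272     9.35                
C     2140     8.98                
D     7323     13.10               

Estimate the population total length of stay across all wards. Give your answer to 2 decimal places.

Population total = Σ Nₕ·x̄ₕ (each stratum's size times its mean).
4266·10.06 + 5272·9.35 + 2140·8.98 + 7323·13.10 = 42915.96 + 49293.2 + 19217.2 + 95931.3 = 207357.66.

207357.66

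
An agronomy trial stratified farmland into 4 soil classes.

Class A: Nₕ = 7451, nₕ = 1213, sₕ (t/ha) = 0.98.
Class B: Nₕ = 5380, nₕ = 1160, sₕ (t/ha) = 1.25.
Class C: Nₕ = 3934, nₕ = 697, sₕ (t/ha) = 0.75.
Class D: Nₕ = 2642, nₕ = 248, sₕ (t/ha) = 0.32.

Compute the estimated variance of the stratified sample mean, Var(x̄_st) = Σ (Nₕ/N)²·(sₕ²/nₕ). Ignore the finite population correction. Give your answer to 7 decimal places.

N = 19407; Wₕ = Nₕ/N.
class A: (7451/19407)²·0.98²/1213 = 0.0001167088
class B: (5380/19407)²·1.25²/1160 = 0.0001035165
class C: (3934/19407)²·0.75²/697 = 0.0000331621
class D: (2642/19407)²·0.32²/248 = 0.0000076524
Sum = 0.0002610398 → 0.0002610.

0.0002610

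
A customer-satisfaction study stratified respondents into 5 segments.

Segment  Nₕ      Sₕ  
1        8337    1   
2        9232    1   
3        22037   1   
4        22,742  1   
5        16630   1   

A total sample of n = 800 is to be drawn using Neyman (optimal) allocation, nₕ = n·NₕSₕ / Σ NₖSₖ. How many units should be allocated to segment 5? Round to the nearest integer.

168

Σ NₕSₕ = 8337·1 + 9232·1 + 22037·1 + 22742·1 + 16630·1 = 78978.
Share for 5: 16630/78978 = 0.21056.
n_5 = 800 × 0.21056 = 168.452... → 168.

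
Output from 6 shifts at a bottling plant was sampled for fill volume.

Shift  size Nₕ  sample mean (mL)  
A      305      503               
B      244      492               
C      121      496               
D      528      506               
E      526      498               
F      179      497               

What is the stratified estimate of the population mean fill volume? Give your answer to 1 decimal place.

N = 305 + 244 + 121 + 528 + 526 + 179 = 1903.
Overall mean = Σ (Nₕ/N)·x̄ₕ — weight by population share, not a simple average.
Σ Nₕx̄ₕ = 305·503 + 244·492 + 121·496 + 528·506 + 526·498 + 179·497 = 153415 + 120048 + 60016 + 267168 + 261948 + 88963 = 951558.
Divide by N: 951558 / 1903 = 500.030... → 500.0.

500.0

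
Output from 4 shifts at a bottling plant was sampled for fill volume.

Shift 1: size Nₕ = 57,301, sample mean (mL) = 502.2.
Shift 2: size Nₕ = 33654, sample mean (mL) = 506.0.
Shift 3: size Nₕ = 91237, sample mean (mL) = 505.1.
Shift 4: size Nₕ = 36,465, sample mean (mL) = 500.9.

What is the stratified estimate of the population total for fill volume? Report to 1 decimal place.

1: 57301·502.2 = 28776562.2
2: 33654·506.0 = 17028924
3: 91237·505.1 = 46083808.7
4: 36465·500.9 = 18265318.5
τ̂ = Σ Nₕx̄ₕ = 110154613.4.

110154613.4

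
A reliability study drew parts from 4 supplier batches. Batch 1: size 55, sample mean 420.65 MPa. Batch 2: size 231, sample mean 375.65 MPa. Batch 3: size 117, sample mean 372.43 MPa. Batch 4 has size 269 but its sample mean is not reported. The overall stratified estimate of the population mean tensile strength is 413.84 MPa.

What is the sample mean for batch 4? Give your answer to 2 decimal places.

N = 55 + 231 + 117 + 269 = 672.
Overall total = μ·N = 413.84·672 = 278100.48.
Subtract the known strata: 55·420.65 + 231·375.65 + 117·372.43 = 153485.21.
Remaining total for batch 4: 278100.48 − 153485.21 = 124615.27.
Divide by its size: 124615.27 / 269 = 463.2538... → 463.25.

463.25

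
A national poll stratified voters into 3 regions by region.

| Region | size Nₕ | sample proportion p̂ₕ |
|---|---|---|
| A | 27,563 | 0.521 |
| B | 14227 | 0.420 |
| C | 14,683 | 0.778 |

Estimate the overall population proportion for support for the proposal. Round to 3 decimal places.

0.562

Wₕ = Nₕ/N with N = 56473: 0.4881, 0.2519, 0.2600.
p̂_st = 0.4881·0.521 + 0.2519·0.420 + 0.2600·0.778 ≈ 0.56238... → 0.562.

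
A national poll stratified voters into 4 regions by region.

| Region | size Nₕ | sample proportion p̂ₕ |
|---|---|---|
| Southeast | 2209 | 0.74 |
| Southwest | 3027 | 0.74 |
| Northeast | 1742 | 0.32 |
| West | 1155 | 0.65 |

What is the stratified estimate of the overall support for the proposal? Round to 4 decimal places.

0.6373

Wₕ = Nₕ/N with N = 8133: 0.2716, 0.3722, 0.2142, 0.1420.
p̂_st = 0.2716·0.74 + 0.3722·0.74 + 0.2142·0.32 + 0.1420·0.65 ≈ 0.637259... → 0.6373.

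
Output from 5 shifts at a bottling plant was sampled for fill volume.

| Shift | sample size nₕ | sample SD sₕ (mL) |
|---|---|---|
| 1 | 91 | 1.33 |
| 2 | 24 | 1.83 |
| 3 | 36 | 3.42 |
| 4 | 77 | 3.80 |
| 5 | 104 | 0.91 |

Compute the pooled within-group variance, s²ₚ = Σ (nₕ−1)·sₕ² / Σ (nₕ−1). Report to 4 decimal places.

Degrees of freedom: 90 + 23 + 35 + 76 + 103 = 327.
Σ(nₕ−1)sₕ² = 90·1.7689 + 23·3.3489 + 35·11.6964 + 76·14.44 + 103·0.8281 = 1828.334.
s²ₚ = 1828.334 / 327 = 5.591235... → 5.5912.

5.5912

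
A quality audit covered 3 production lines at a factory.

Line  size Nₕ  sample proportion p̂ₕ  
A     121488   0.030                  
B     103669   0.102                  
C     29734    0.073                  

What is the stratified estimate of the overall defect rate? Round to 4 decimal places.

Wₕ = Nₕ/N with N = 254891: 0.4766, 0.4067, 0.1167.
p̂_st = 0.4766·0.030 + 0.4067·0.102 + 0.1167·0.073 ≈ 0.064300... → 0.0643.

0.0643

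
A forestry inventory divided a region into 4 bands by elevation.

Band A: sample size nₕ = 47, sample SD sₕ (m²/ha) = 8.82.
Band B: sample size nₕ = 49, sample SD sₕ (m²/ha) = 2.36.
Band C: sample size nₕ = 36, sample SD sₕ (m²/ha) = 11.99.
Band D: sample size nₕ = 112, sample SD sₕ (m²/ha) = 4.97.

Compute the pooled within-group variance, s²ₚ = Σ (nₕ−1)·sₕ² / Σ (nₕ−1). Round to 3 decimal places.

48.413

Degrees of freedom: 46 + 48 + 35 + 111 = 240.
Σ(nₕ−1)sₕ² = 46·77.7924 + 48·5.5696 + 35·143.7601 + 111·24.7009 = 11619.1946.
s²ₚ = 11619.1946 / 240 = 48.41331... → 48.413.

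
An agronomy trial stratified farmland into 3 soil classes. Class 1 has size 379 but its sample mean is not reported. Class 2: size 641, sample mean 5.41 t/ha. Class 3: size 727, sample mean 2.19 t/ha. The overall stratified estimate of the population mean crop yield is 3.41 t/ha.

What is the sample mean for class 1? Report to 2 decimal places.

N = 379 + 641 + 727 = 1747.
Overall total = μ·N = 3.41·1747 = 5957.27.
Subtract the known strata: 641·5.41 + 727·2.19 = 5059.94.
Remaining total for class 1: 5957.27 − 5059.94 = 897.33.
Divide by its size: 897.33 / 379 = 2.3676... → 2.37.

2.37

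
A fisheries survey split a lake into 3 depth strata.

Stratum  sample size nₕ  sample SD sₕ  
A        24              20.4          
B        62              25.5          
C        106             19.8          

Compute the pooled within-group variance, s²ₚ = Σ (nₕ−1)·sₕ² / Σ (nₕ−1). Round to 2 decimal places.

Degrees of freedom: 23 + 61 + 105 = 189.
Σ(nₕ−1)sₕ² = 23·416.16 + 61·650.25 + 105·392.04 = 90401.13.
s²ₚ = 90401.13 / 189 = 478.3129... → 478.31.

478.31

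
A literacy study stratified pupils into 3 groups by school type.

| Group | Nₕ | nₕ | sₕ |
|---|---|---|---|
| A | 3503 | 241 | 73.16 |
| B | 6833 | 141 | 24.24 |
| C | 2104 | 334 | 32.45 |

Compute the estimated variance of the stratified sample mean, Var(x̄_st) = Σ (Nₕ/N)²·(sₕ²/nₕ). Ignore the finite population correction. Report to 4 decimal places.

3.1085

N = 12440; Wₕ = Nₕ/N.
group A: (3503/12440)²·73.16²/241 = 1.7610426
group B: (6833/12440)²·24.24²/141 = 1.2572690
group C: (2104/12440)²·32.45²/334 = 0.0901849
Sum = 3.1084965 → 3.1085.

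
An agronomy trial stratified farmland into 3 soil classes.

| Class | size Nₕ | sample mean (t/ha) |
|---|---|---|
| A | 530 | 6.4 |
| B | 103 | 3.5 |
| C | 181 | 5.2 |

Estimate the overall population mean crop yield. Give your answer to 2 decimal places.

5.77

N = 814; weights Wₕ = Nₕ/N = (0.6511, 0.1265, 0.2224).
x̄_st = Σ Wₕ·x̄ₕ = 0.6511·6.4 + 0.1265·3.5 + 0.2224·5.2 ≈ 5.7662...
→ 5.77.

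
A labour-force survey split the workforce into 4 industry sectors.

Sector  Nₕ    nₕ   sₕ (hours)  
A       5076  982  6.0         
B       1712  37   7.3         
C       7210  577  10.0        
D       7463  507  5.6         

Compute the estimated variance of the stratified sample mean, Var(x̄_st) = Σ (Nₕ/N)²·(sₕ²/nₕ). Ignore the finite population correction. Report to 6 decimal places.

N = 21461; Wₕ = Nₕ/N.
sector A: (5076/21461)²·6.0²/982 = 0.002050852
sector B: (1712/21461)²·7.3²/37 = 0.009165404
sector C: (7210/21461)²·10.0²/577 = 0.019561169
sector D: (7463/21461)²·5.6²/507 = 0.007479888
Sum = 0.038257313 → 0.038257.

0.038257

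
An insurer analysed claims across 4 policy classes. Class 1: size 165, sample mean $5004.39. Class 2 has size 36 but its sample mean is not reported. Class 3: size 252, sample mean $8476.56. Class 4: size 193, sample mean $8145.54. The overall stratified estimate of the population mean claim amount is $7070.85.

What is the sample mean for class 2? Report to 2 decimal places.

Σ Nₕx̄ₕ = N·μ, so 36·x̄_2 = 646·7070.85 − (165·5004.39 + 252·8476.56 + 193·8145.54).
= 4567769.1 − 4533906.69 = 33862.41.
x̄_2 = 33862.41 / 36 = 940.6225 → 940.62.

940.62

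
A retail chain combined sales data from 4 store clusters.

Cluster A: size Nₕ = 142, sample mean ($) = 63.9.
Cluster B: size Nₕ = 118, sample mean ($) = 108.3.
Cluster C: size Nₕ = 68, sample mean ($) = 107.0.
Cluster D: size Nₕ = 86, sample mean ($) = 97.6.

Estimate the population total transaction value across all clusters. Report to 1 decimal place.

37522.8

A: 142·63.9 = 9073.8
B: 118·108.3 = 12779.4
C: 68·107.0 = 7276
D: 86·97.6 = 8393.6
τ̂ = Σ Nₕx̄ₕ = 37522.8.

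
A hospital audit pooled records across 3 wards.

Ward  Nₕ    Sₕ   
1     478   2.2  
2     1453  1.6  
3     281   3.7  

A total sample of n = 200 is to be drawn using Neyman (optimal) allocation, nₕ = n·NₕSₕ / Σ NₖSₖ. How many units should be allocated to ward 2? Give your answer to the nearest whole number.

Σ NₕSₕ = 478·2.2 + 1453·1.6 + 281·3.7 = 4416.1.
Share for 2: 2324.8/4416.1 = 0.52644.
n_2 = 200 × 0.52644 = 105.287... → 105.

105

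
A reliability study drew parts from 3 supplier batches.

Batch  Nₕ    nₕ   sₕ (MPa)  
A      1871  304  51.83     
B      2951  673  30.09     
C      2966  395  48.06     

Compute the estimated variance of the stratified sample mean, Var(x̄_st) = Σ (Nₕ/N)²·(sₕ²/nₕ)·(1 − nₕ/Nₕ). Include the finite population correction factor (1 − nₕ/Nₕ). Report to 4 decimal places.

1.3114

N = 7788. Term for each stratum: Wₕ²sₕ²/nₕ·(1−nₕ/Nₕ).
Var(x̄_st) = 0.4271493 + 0.1491078 + 0.7351768 = 1.3114339 → 1.3114.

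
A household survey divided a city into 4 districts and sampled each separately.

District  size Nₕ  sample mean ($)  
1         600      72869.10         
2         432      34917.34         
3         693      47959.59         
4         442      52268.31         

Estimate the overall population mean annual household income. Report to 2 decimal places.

53135.37

x̄_st = (Σ Nₕx̄ₕ) / (Σ Nₕ) = (600·72869.10 + 432·34917.34 + 693·47959.59 + 442·52268.31) / 2167
= 115144339.77 / 2167 = 53135.3668... → 53135.37.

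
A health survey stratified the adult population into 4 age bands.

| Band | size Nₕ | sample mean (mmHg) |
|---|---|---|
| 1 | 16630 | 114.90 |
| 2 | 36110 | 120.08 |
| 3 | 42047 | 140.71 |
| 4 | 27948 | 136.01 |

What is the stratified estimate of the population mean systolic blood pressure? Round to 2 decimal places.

N = 122735; weights Wₕ = Nₕ/N = (0.1355, 0.2942, 0.3426, 0.2277).
x̄_st = Σ Wₕ·x̄ₕ = 0.1355·114.90 + 0.2942·120.08 + 0.3426·140.71 + 0.2277·136.01 ≈ 130.0731...
→ 130.07.

130.07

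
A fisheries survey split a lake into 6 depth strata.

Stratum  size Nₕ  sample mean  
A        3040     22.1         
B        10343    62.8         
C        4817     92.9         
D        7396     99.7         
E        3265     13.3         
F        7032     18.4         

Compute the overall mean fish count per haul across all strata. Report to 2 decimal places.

N = 3040 + 10343 + 4817 + 7396 + 3265 + 7032 = 35893.
Overall mean = Σ (Nₕ/N)·x̄ₕ — weight by population share, not a simple average.
Σ Nₕx̄ₕ = 3040·22.1 + 10343·62.8 + 4817·92.9 + 7396·99.7 + 3265·13.3 + 7032·18.4 = 67184 + 649540.4 + 447499.3 + 737381.2 + 43424.5 + 129388.8 = 2074418.2.
Divide by N: 2074418.2 / 35893 = 57.7945... → 57.79.

57.79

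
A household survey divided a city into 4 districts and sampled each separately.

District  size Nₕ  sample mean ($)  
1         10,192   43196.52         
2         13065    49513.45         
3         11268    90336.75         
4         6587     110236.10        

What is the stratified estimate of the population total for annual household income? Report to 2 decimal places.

2831191845.79

Population total = Σ Nₕ·x̄ₕ (each stratum's size times its mean).
10192·43196.52 + 13065·49513.45 + 11268·90336.75 + 6587·110236.10 = 440258931.84 + 646893224.25 + 1017914499 + 726125190.7 = 2831191845.79.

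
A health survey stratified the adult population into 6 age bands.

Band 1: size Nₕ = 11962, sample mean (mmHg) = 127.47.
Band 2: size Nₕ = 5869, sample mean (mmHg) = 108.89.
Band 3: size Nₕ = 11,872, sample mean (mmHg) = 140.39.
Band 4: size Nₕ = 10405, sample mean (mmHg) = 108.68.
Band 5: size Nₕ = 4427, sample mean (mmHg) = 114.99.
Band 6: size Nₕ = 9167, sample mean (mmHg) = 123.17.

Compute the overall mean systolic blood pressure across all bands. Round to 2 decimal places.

122.89

x̄_st = (Σ Nₕx̄ₕ) / (Σ Nₕ) = (11962·127.47 + 5869·108.89 + 11872·140.39 + 10405·108.68 + 4427·114.99 + 9167·123.17) / 53702
= 6599557.15 / 53702 = 122.8922... → 122.89.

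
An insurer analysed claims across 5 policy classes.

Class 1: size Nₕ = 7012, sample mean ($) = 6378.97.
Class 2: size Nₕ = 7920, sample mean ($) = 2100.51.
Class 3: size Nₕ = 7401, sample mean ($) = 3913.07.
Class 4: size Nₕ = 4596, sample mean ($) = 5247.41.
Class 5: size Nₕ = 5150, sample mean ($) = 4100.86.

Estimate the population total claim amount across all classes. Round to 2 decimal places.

135562533.27

Population total = Σ Nₕ·x̄ₕ (each stratum's size times its mean).
7012·6378.97 + 7920·2100.51 + 7401·3913.07 + 4596·5247.41 + 5150·4100.86 = 44729337.64 + 16636039.2 + 28960631.07 + 24117096.36 + 21119429 = 135562533.27.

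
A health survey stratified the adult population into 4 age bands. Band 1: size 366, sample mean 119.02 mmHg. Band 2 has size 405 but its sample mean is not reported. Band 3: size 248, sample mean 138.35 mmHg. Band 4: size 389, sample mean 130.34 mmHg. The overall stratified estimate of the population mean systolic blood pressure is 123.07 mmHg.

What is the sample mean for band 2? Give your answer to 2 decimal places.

Σ Nₕx̄ₕ = N·μ, so 405·x̄_2 = 1408·123.07 − (366·119.02 + 248·138.35 + 389·130.34).
= 173282.56 − 128574.38 = 44708.18.
x̄_2 = 44708.18 / 405 = 110.3906... → 110.39.

110.39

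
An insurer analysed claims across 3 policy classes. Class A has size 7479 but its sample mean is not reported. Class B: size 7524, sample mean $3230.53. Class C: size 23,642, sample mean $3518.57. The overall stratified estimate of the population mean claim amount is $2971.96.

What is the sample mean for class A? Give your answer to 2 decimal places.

983.94

N = 7479 + 7524 + 23642 = 38645.
Overall total = μ·N = 2971.96·38645 = 114851394.2.
Subtract the known strata: 7524·3230.53 + 23642·3518.57 = 107492539.66.
Remaining total for class A: 114851394.2 − 107492539.66 = 7358854.54.
Divide by its size: 7358854.54 / 7479 = 983.9356... → 983.94.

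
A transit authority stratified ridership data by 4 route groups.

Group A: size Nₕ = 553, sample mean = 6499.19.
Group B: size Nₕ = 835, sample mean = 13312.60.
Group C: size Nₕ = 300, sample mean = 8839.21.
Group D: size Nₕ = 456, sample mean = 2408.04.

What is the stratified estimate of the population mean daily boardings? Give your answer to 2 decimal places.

x̄_st = (Σ Nₕx̄ₕ) / (Σ Nₕ) = (553·6499.19 + 835·13312.60 + 300·8839.21 + 456·2408.04) / 2144
= 18459902.31 / 2144 = 8610.0291... → 8610.03.

8610.03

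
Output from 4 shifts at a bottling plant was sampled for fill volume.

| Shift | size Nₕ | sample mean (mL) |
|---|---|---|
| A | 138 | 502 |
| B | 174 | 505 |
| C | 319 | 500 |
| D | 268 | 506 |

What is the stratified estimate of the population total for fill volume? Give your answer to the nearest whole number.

452254

A: 138·502 = 69276
B: 174·505 = 87870
C: 319·500 = 159500
D: 268·506 = 135608
τ̂ = Σ Nₕx̄ₕ = 452254.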